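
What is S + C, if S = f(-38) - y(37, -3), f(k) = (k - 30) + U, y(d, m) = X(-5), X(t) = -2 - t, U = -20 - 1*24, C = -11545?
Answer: -11660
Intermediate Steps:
U = -44 (U = -20 - 24 = -44)
y(d, m) = 3 (y(d, m) = -2 - 1*(-5) = -2 + 5 = 3)
f(k) = -74 + k (f(k) = (k - 30) - 44 = (-30 + k) - 44 = -74 + k)
S = -115 (S = (-74 - 38) - 1*3 = -112 - 3 = -115)
S + C = -115 - 11545 = -11660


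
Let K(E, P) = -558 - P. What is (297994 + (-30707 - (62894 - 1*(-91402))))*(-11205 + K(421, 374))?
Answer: -1371371767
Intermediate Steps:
(297994 + (-30707 - (62894 - 1*(-91402))))*(-11205 + K(421, 374)) = (297994 + (-30707 - (62894 - 1*(-91402))))*(-11205 + (-558 - 1*374)) = (297994 + (-30707 - (62894 + 91402)))*(-11205 + (-558 - 374)) = (297994 + (-30707 - 1*154296))*(-11205 - 932) = (297994 + (-30707 - 154296))*(-12137) = (297994 - 185003)*(-12137) = 112991*(-12137) = -1371371767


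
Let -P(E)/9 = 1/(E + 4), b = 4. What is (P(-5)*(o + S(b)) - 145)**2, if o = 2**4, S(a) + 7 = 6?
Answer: 100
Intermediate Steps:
S(a) = -1 (S(a) = -7 + 6 = -1)
P(E) = -9/(4 + E) (P(E) = -9/(E + 4) = -9/(4 + E))
o = 16
(P(-5)*(o + S(b)) - 145)**2 = ((-9/(4 - 5))*(16 - 1) - 145)**2 = (-9/(-1)*15 - 145)**2 = (-9*(-1)*15 - 145)**2 = (9*15 - 145)**2 = (135 - 145)**2 = (-10)**2 = 100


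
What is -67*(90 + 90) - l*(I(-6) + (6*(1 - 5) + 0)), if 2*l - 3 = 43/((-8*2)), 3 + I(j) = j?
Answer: -385755/32 ≈ -12055.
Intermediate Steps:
I(j) = -3 + j
l = 5/32 (l = 3/2 + (43/((-8*2)))/2 = 3/2 + (43/(-16))/2 = 3/2 + (43*(-1/16))/2 = 3/2 + (½)*(-43/16) = 3/2 - 43/32 = 5/32 ≈ 0.15625)
-67*(90 + 90) - l*(I(-6) + (6*(1 - 5) + 0)) = -67*(90 + 90) - 5*((-3 - 6) + (6*(1 - 5) + 0))/32 = -67*180 - 5*(-9 + (6*(-4) + 0))/32 = -12060 - 5*(-9 + (-24 + 0))/32 = -12060 - 5*(-9 - 24)/32 = -12060 - 5*(-33)/32 = -12060 - 1*(-165/32) = -12060 + 165/32 = -385755/32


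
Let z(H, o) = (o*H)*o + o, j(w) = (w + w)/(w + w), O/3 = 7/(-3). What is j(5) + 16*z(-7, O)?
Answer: -5599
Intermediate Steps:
O = -7 (O = 3*(7/(-3)) = 3*(7*(-⅓)) = 3*(-7/3) = -7)
j(w) = 1 (j(w) = (2*w)/((2*w)) = (2*w)*(1/(2*w)) = 1)
z(H, o) = o + H*o² (z(H, o) = (H*o)*o + o = H*o² + o = o + H*o²)
j(5) + 16*z(-7, O) = 1 + 16*(-7*(1 - 7*(-7))) = 1 + 16*(-7*(1 + 49)) = 1 + 16*(-7*50) = 1 + 16*(-350) = 1 - 5600 = -5599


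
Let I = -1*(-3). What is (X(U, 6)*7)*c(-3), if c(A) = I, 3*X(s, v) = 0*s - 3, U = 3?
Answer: -21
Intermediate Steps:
X(s, v) = -1 (X(s, v) = (0*s - 3)/3 = (0 - 3)/3 = (1/3)*(-3) = -1)
I = 3
c(A) = 3
(X(U, 6)*7)*c(-3) = -1*7*3 = -7*3 = -21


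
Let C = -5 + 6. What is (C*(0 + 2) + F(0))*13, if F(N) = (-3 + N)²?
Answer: 143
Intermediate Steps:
C = 1
(C*(0 + 2) + F(0))*13 = (1*(0 + 2) + (-3 + 0)²)*13 = (1*2 + (-3)²)*13 = (2 + 9)*13 = 11*13 = 143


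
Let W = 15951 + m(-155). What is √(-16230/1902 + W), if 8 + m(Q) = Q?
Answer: √1585662847/317 ≈ 125.62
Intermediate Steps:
m(Q) = -8 + Q
W = 15788 (W = 15951 + (-8 - 155) = 15951 - 163 = 15788)
√(-16230/1902 + W) = √(-16230/1902 + 15788) = √(-16230*1/1902 + 15788) = √(-2705/317 + 15788) = √(5002091/317) = √1585662847/317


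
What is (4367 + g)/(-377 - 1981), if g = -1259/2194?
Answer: -3193313/1724484 ≈ -1.8517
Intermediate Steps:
g = -1259/2194 (g = -1259*1/2194 = -1259/2194 ≈ -0.57384)
(4367 + g)/(-377 - 1981) = (4367 - 1259/2194)/(-377 - 1981) = (9579939/2194)/(-2358) = (9579939/2194)*(-1/2358) = -3193313/1724484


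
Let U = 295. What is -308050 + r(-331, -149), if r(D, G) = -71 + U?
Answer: -307826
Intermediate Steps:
r(D, G) = 224 (r(D, G) = -71 + 295 = 224)
-308050 + r(-331, -149) = -308050 + 224 = -307826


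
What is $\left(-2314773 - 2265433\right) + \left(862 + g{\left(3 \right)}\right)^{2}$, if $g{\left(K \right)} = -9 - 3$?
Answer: $-3857706$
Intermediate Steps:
$g{\left(K \right)} = -12$
$\left(-2314773 - 2265433\right) + \left(862 + g{\left(3 \right)}\right)^{2} = \left(-2314773 - 2265433\right) + \left(862 - 12\right)^{2} = -4580206 + 850^{2} = -4580206 + 722500 = -3857706$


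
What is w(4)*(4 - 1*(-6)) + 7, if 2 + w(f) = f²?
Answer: 147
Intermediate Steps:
w(f) = -2 + f²
w(4)*(4 - 1*(-6)) + 7 = (-2 + 4²)*(4 - 1*(-6)) + 7 = (-2 + 16)*(4 + 6) + 7 = 14*10 + 7 = 140 + 7 = 147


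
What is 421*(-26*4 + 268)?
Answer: 69044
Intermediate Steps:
421*(-26*4 + 268) = 421*(-104 + 268) = 421*164 = 69044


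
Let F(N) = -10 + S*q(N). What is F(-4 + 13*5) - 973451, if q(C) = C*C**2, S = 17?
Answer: 2885216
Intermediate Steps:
q(C) = C**3
F(N) = -10 + 17*N**3
F(-4 + 13*5) - 973451 = (-10 + 17*(-4 + 13*5)**3) - 973451 = (-10 + 17*(-4 + 65)**3) - 973451 = (-10 + 17*61**3) - 973451 = (-10 + 17*226981) - 973451 = (-10 + 3858677) - 973451 = 3858667 - 973451 = 2885216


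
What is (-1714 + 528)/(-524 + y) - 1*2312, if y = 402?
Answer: -140439/61 ≈ -2302.3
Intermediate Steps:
(-1714 + 528)/(-524 + y) - 1*2312 = (-1714 + 528)/(-524 + 402) - 1*2312 = -1186/(-122) - 2312 = -1186*(-1/122) - 2312 = 593/61 - 2312 = -140439/61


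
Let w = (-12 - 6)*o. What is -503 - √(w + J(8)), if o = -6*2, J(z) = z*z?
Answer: -503 - 2*√70 ≈ -519.73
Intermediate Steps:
J(z) = z²
o = -12
w = 216 (w = (-12 - 6)*(-12) = -18*(-12) = 216)
-503 - √(w + J(8)) = -503 - √(216 + 8²) = -503 - √(216 + 64) = -503 - √280 = -503 - 2*√70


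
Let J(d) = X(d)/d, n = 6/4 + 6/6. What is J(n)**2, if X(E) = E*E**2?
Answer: 625/16 ≈ 39.063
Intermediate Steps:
X(E) = E**3
n = 5/2 (n = 6*(1/4) + 6*(1/6) = 3/2 + 1 = 5/2 ≈ 2.5000)
J(d) = d**2 (J(d) = d**3/d = d**2)
J(n)**2 = ((5/2)**2)**2 = (25/4)**2 = 625/16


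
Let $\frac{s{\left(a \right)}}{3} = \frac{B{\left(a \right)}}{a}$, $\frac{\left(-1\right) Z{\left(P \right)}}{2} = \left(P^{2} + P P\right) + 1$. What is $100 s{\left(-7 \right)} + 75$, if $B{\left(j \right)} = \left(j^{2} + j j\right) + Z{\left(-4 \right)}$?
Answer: $- \frac{9075}{7} \approx -1296.4$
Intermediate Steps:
$Z{\left(P \right)} = -2 - 4 P^{2}$ ($Z{\left(P \right)} = - 2 \left(\left(P^{2} + P P\right) + 1\right) = - 2 \left(\left(P^{2} + P^{2}\right) + 1\right) = - 2 \left(2 P^{2} + 1\right) = - 2 \left(1 + 2 P^{2}\right) = -2 - 4 P^{2}$)
$B{\left(j \right)} = -66 + 2 j^{2}$ ($B{\left(j \right)} = \left(j^{2} + j j\right) - \left(2 + 4 \left(-4\right)^{2}\right) = \left(j^{2} + j^{2}\right) - 66 = 2 j^{2} - 66 = -66 + 2 j^{2}$)
$s{\left(a \right)} = \frac{3 \left(-66 + 2 a^{2}\right)}{a}$ ($s{\left(a \right)} = 3 \frac{-66 + 2 a^{2}}{a} = \frac{3 \left(-66 + 2 a^{2}\right)}{a}$)
$100 s{\left(-7 \right)} + 75 = 100 \left(- \frac{198}{-7} + 6 \left(-7\right)\right) + 75 = 100 \left(\left(-198\right) \left(- \frac{1}{7}\right) - 42\right) + 75 = 100 \left(\frac{198}{7} - 42\right) + 75 = 100 \left(- \frac{96}{7}\right) + 75 = - \frac{9600}{7} + 75 = - \frac{9075}{7}$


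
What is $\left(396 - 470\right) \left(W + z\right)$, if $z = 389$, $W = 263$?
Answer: $-48248$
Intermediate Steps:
$\left(396 - 470\right) \left(W + z\right) = \left(396 - 470\right) \left(263 + 389\right) = \left(-74\right) 652 = -48248$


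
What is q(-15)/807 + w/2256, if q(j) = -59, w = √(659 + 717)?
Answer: -59/807 + √86/564 ≈ -0.056668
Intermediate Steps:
w = 4*√86 (w = √1376 = 4*√86 ≈ 37.094)
q(-15)/807 + w/2256 = -59/807 + (4*√86)/2256 = -59*1/807 + (4*√86)*(1/2256) = -59/807 + √86/564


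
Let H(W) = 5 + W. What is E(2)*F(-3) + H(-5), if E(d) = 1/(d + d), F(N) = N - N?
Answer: 0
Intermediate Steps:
F(N) = 0
E(d) = 1/(2*d)
E(2)*F(-3) + H(-5) = ((½)/2)*0 + (5 - 5) = ((½)*(½))*0 + 0 = (¼)*0 + 0 = 0 + 0 = 0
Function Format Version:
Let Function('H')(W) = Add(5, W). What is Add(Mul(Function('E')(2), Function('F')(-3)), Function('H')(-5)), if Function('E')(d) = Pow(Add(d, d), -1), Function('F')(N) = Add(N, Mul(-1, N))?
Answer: 0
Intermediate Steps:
Function('F')(N) = 0
Function('E')(d) = Mul(Rational(1, 2), Pow(d, -1)) (Function('E')(d) = Pow(Mul(2, d), -1) = Mul(Rational(1, 2), Pow(d, -1)))
Add(Mul(Function('E')(2), Function('F')(-3)), Function('H')(-5)) = Add(Mul(Mul(Rational(1, 2), Pow(2, -1)), 0), Add(5, -5)) = Add(Mul(Mul(Rational(1, 2), Rational(1, 2)), 0), 0) = Add(Mul(Rational(1, 4), 0), 0) = Add(0, 0) = 0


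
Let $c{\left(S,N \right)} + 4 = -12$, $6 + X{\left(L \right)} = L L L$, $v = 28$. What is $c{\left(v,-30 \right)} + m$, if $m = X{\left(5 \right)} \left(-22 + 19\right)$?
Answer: $-373$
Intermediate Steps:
$X{\left(L \right)} = -6 + L^{3}$ ($X{\left(L \right)} = -6 + L L L = -6 + L^{2} L = -6 + L^{3}$)
$c{\left(S,N \right)} = -16$ ($c{\left(S,N \right)} = -4 - 12 = -16$)
$m = -357$ ($m = \left(-6 + 5^{3}\right) \left(-22 + 19\right) = \left(-6 + 125\right) \left(-3\right) = 119 \left(-3\right) = -357$)
$c{\left(v,-30 \right)} + m = -16 - 357 = -373$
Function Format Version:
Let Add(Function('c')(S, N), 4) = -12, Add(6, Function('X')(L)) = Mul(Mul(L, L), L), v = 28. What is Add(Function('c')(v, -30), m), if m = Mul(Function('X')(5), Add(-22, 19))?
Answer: -373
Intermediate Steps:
Function('X')(L) = Add(-6, Pow(L, 3)) (Function('X')(L) = Add(-6, Mul(Mul(L, L), L)) = Add(-6, Mul(Pow(L, 2), L)) = Add(-6, Pow(L, 3)))
Function('c')(S, N) = -16 (Function('c')(S, N) = Add(-4, -12) = -16)
m = -357 (m = Mul(Add(-6, Pow(5, 3)), Add(-22, 19)) = Mul(Add(-6, 125), -3) = Mul(119, -3) = -357)
Add(Function('c')(v, -30), m) = Add(-16, -357) = -373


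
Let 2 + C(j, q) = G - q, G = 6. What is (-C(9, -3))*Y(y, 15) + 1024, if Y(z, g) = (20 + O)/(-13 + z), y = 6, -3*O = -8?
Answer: 3140/3 ≈ 1046.7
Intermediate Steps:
O = 8/3 (O = -1/3*(-8) = 8/3 ≈ 2.6667)
C(j, q) = 4 - q (C(j, q) = -2 + (6 - q) = 4 - q)
Y(z, g) = 68/(3*(-13 + z)) (Y(z, g) = (20 + 8/3)/(-13 + z) = 68/(3*(-13 + z)))
(-C(9, -3))*Y(y, 15) + 1024 = (-(4 - 1*(-3)))*(68/(3*(-13 + 6))) + 1024 = (-(4 + 3))*((68/3)/(-7)) + 1024 = (-1*7)*((68/3)*(-1/7)) + 1024 = -7*(-68/21) + 1024 = 68/3 + 1024 = 3140/3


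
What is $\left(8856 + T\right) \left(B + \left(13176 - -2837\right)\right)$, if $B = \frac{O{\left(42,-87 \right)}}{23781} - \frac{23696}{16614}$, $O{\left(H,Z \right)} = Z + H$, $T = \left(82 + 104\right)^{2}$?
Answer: $\frac{71696168897008}{103051} \approx 6.9573 \cdot 10^{8}$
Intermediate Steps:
$T = 34596$ ($T = 186^{2} = 34596$)
$O{\left(H,Z \right)} = H + Z$
$B = - \frac{94043701}{65849589}$ ($B = \frac{42 - 87}{23781} - \frac{23696}{16614} = \left(-45\right) \frac{1}{23781} - \frac{11848}{8307} = - \frac{15}{7927} - \frac{11848}{8307} = - \frac{94043701}{65849589} \approx -1.4282$)
$\left(8856 + T\right) \left(B + \left(13176 - -2837\right)\right) = \left(8856 + 34596\right) \left(- \frac{94043701}{65849589} + \left(13176 - -2837\right)\right) = 43452 \left(- \frac{94043701}{65849589} + \left(13176 + \left(-1507 + 4344\right)\right)\right) = 43452 \left(- \frac{94043701}{65849589} + \left(13176 + 2837\right)\right) = 43452 \left(- \frac{94043701}{65849589} + 16013\right) = 43452 \cdot \frac{1054355424956}{65849589} = \frac{71696168897008}{103051}$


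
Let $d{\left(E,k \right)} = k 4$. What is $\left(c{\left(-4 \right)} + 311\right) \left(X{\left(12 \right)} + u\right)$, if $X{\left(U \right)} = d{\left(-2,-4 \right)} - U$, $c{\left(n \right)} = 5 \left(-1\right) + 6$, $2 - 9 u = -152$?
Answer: $- \frac{10192}{3} \approx -3397.3$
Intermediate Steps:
$d{\left(E,k \right)} = 4 k$
$u = \frac{154}{9}$ ($u = \frac{2}{9} - - \frac{152}{9} = \frac{2}{9} + \frac{152}{9} = \frac{154}{9} \approx 17.111$)
$c{\left(n \right)} = 1$ ($c{\left(n \right)} = -5 + 6 = 1$)
$X{\left(U \right)} = -16 - U$ ($X{\left(U \right)} = 4 \left(-4\right) - U = -16 - U$)
$\left(c{\left(-4 \right)} + 311\right) \left(X{\left(12 \right)} + u\right) = \left(1 + 311\right) \left(\left(-16 - 12\right) + \frac{154}{9}\right) = 312 \left(\left(-16 - 12\right) + \frac{154}{9}\right) = 312 \left(-28 + \frac{154}{9}\right) = 312 \left(- \frac{98}{9}\right) = - \frac{10192}{3}$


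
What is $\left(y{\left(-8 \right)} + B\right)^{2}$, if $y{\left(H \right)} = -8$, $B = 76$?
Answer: $4624$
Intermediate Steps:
$\left(y{\left(-8 \right)} + B\right)^{2} = \left(-8 + 76\right)^{2} = 68^{2} = 4624$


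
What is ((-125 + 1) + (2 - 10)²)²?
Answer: 3600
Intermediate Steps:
((-125 + 1) + (2 - 10)²)² = (-124 + (-8)²)² = (-124 + 64)² = (-60)² = 3600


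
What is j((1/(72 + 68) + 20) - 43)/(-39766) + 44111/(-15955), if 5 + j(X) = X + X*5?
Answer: -24525720027/8882531420 ≈ -2.7611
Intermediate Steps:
j(X) = -5 + 6*X (j(X) = -5 + (X + X*5) = -5 + (X + 5*X) = -5 + 6*X)
j((1/(72 + 68) + 20) - 43)/(-39766) + 44111/(-15955) = (-5 + 6*((1/(72 + 68) + 20) - 43))/(-39766) + 44111/(-15955) = (-5 + 6*((1/140 + 20) - 43))*(-1/39766) + 44111*(-1/15955) = (-5 + 6*((1/140 + 20) - 43))*(-1/39766) - 44111/15955 = (-5 + 6*(2801/140 - 43))*(-1/39766) - 44111/15955 = (-5 + 6*(-3219/140))*(-1/39766) - 44111/15955 = (-5 - 9657/70)*(-1/39766) - 44111/15955 = -10007/70*(-1/39766) - 44111/15955 = 10007/2783620 - 44111/15955 = -24525720027/8882531420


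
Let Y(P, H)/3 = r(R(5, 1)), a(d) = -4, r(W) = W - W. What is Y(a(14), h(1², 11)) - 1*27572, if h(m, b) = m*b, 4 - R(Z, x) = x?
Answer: -27572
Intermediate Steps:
R(Z, x) = 4 - x
r(W) = 0
h(m, b) = b*m
Y(P, H) = 0 (Y(P, H) = 3*0 = 0)
Y(a(14), h(1², 11)) - 1*27572 = 0 - 1*27572 = 0 - 27572 = -27572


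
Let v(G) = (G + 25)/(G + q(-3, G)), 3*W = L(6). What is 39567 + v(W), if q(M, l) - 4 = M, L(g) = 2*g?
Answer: 197864/5 ≈ 39573.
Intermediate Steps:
W = 4 (W = (2*6)/3 = (⅓)*12 = 4)
q(M, l) = 4 + M
v(G) = (25 + G)/(1 + G) (v(G) = (G + 25)/(G + (4 - 3)) = (25 + G)/(G + 1) = (25 + G)/(1 + G))
39567 + v(W) = 39567 + (25 + 4)/(1 + 4) = 39567 + 29/5 = 197864/5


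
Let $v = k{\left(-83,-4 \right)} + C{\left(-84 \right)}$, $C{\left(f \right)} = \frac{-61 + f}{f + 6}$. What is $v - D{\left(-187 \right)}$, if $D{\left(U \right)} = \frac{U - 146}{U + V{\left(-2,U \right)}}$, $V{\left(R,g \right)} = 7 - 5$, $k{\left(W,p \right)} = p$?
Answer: $- \frac{1537}{390} \approx -3.941$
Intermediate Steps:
$C{\left(f \right)} = \frac{-61 + f}{6 + f}$
$V{\left(R,g \right)} = 2$
$v = - \frac{167}{78}$ ($v = -4 + \frac{-61 - 84}{6 - 84} = -4 + \frac{1}{-78} \left(-145\right) = -4 - - \frac{145}{78} = -4 + \frac{145}{78} = - \frac{167}{78} \approx -2.141$)
$D{\left(U \right)} = \frac{-146 + U}{2 + U}$ ($D{\left(U \right)} = \frac{U - 146}{U + 2} = \frac{-146 + U}{2 + U}$)
$v - D{\left(-187 \right)} = - \frac{167}{78} - \frac{-146 - 187}{2 - 187} = - \frac{167}{78} - \frac{1}{-185} \left(-333\right) = - \frac{167}{78} - \left(- \frac{1}{185}\right) \left(-333\right) = - \frac{167}{78} - \frac{9}{5} = - \frac{1537}{390}$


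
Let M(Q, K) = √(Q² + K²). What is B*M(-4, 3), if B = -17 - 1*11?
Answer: -140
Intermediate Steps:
B = -28 (B = -17 - 11 = -28)
M(Q, K) = √(K² + Q²)
B*M(-4, 3) = -28*√(3² + (-4)²) = -28*√(9 + 16) = -28*√25 = -28*5 = -140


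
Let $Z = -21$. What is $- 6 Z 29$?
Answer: $3654$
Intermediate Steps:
$- 6 Z 29 = \left(-6\right) \left(-21\right) 29 = 126 \cdot 29 = 3654$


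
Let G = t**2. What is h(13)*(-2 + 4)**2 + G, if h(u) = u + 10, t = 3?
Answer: 101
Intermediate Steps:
h(u) = 10 + u
G = 9 (G = 3**2 = 9)
h(13)*(-2 + 4)**2 + G = (10 + 13)*(-2 + 4)**2 + 9 = 23*2**2 + 9 = 23*4 + 9 = 92 + 9 = 101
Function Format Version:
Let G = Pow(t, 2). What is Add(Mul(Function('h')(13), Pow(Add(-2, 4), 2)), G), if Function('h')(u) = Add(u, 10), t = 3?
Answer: 101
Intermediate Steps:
Function('h')(u) = Add(10, u)
G = 9 (G = Pow(3, 2) = 9)
Add(Mul(Function('h')(13), Pow(Add(-2, 4), 2)), G) = Add(Mul(Add(10, 13), Pow(Add(-2, 4), 2)), 9) = Add(Mul(23, Pow(2, 2)), 9) = Add(Mul(23, 4), 9) = Add(92, 9) = 101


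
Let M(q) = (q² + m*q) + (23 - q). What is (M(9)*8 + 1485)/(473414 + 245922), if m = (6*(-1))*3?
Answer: 949/719336 ≈ 0.0013193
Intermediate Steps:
m = -18 (m = -6*3 = -18)
M(q) = 23 + q² - 19*q (M(q) = (q² - 18*q) + (23 - q) = 23 + q² - 19*q)
(M(9)*8 + 1485)/(473414 + 245922) = ((23 + 9² - 19*9)*8 + 1485)/(473414 + 245922) = ((23 + 81 - 171)*8 + 1485)/719336 = (-67*8 + 1485)*(1/719336) = (-536 + 1485)*(1/719336) = 949*(1/719336) = 949/719336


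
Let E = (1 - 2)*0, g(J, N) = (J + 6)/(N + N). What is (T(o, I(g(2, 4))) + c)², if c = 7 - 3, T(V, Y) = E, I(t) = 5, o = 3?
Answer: 16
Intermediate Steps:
g(J, N) = (6 + J)/(2*N) (g(J, N) = (6 + J)/((2*N)) = (6 + J)*(1/(2*N)) = (6 + J)/(2*N))
E = 0 (E = -1*0 = 0)
T(V, Y) = 0
c = 4
(T(o, I(g(2, 4))) + c)² = (0 + 4)² = 4² = 16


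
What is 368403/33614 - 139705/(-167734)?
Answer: 339233432/28766381 ≈ 11.793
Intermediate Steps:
368403/33614 - 139705/(-167734) = 368403*(1/33614) - 139705*(-1/167734) = 52629/4802 + 139705/167734 = 339233432/28766381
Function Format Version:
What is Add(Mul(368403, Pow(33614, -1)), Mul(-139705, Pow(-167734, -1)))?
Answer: Rational(339233432, 28766381) ≈ 11.793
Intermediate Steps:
Add(Mul(368403, Pow(33614, -1)), Mul(-139705, Pow(-167734, -1))) = Add(Mul(368403, Rational(1, 33614)), Mul(-139705, Rational(-1, 167734))) = Add(Rational(52629, 4802), Rational(139705, 167734)) = Rational(339233432, 28766381)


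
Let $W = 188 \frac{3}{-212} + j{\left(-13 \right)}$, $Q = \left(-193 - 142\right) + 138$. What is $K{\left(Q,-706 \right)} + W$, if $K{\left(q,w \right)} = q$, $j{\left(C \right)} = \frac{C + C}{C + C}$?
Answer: $- \frac{10529}{53} \approx -198.66$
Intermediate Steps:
$j{\left(C \right)} = 1$ ($j{\left(C \right)} = \frac{2 C}{2 C} = 2 C \frac{1}{2 C} = 1$)
$Q = -197$ ($Q = -335 + 138 = -197$)
$W = - \frac{88}{53}$ ($W = 188 \frac{3}{-212} + 1 = 188 \cdot 3 \left(- \frac{1}{212}\right) + 1 = 188 \left(- \frac{3}{212}\right) + 1 = - \frac{141}{53} + 1 = - \frac{88}{53} \approx -1.6604$)
$K{\left(Q,-706 \right)} + W = -197 - \frac{88}{53} = - \frac{10529}{53}$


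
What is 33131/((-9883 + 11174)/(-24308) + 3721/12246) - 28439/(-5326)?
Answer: 3752050750157129/28395371938 ≈ 1.3214e+5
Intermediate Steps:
33131/((-9883 + 11174)/(-24308) + 3721/12246) - 28439/(-5326) = 33131/(1291*(-1/24308) + 3721*(1/12246)) - 28439*(-1/5326) = 33131/(-1291/24308 + 3721/12246) + 28439/5326 = 33131/(37320241/148837884) + 28439/5326 = 33131*(148837884/37320241) + 28439/5326 = 704449704972/5331463 + 28439/5326 = 3752050750157129/28395371938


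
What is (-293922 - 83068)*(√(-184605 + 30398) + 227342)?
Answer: -85705660580 - 376990*I*√154207 ≈ -8.5706e+10 - 1.4804e+8*I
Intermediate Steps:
(-293922 - 83068)*(√(-184605 + 30398) + 227342) = -376990*(√(-154207) + 227342) = -376990*(I*√154207 + 227342) = -376990*(227342 + I*√154207) = -85705660580 - 376990*I*√154207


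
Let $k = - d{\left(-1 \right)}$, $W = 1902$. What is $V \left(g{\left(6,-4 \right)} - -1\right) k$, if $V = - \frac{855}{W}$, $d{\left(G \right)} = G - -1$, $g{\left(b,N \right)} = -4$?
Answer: $0$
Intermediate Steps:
$d{\left(G \right)} = 1 + G$ ($d{\left(G \right)} = G + 1 = 1 + G$)
$V = - \frac{285}{634}$ ($V = - \frac{855}{1902} = \left(-855\right) \frac{1}{1902} = - \frac{285}{634} \approx -0.44953$)
$k = 0$ ($k = - (1 - 1) = \left(-1\right) 0 = 0$)
$V \left(g{\left(6,-4 \right)} - -1\right) k = - \frac{285 \left(-4 - -1\right) 0}{634} = - \frac{285 \left(-4 + 1\right) 0}{634} = - \frac{285 \left(\left(-3\right) 0\right)}{634} = \left(- \frac{285}{634}\right) 0 = 0$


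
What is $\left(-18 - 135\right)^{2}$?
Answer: $23409$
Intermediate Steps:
$\left(-18 - 135\right)^{2} = \left(-153\right)^{2} = 23409$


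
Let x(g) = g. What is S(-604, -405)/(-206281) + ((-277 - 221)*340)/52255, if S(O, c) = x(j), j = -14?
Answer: -6985353470/2155842731 ≈ -3.2402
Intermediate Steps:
S(O, c) = -14
S(-604, -405)/(-206281) + ((-277 - 221)*340)/52255 = -14/(-206281) + ((-277 - 221)*340)/52255 = -14*(-1/206281) - 498*340*(1/52255) = 14/206281 - 169320*1/52255 = 14/206281 - 33864/10451 = -6985353470/2155842731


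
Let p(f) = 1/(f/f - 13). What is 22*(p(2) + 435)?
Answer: 57409/6 ≈ 9568.2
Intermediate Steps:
p(f) = -1/12 (p(f) = 1/(1 - 13) = 1/(-12) = -1/12)
22*(p(2) + 435) = 22*(-1/12 + 435) = 22*(5219/12) = 57409/6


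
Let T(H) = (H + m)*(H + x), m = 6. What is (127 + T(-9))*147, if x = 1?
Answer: 22197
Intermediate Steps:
T(H) = (1 + H)*(6 + H) (T(H) = (H + 6)*(H + 1) = (6 + H)*(1 + H) = (1 + H)*(6 + H))
(127 + T(-9))*147 = (127 + (6 + (-9)² + 7*(-9)))*147 = (127 + (6 + 81 - 63))*147 = (127 + 24)*147 = 151*147 = 22197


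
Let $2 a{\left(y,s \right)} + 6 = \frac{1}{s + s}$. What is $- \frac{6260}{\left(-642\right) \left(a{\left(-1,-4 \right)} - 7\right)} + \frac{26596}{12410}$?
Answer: $\frac{376507538}{320680605} \approx 1.1741$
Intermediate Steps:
$a{\left(y,s \right)} = -3 + \frac{1}{4 s}$ ($a{\left(y,s \right)} = -3 + \frac{1}{2 \left(s + s\right)} = -3 + \frac{1}{2 \cdot 2 s} = -3 + \frac{\frac{1}{2} \frac{1}{s}}{2} = -3 + \frac{1}{4 s}$)
$- \frac{6260}{\left(-642\right) \left(a{\left(-1,-4 \right)} - 7\right)} + \frac{26596}{12410} = - \frac{6260}{\left(-642\right) \left(\left(-3 + \frac{1}{4 \left(-4\right)}\right) - 7\right)} + \frac{26596}{12410} = - \frac{6260}{\left(-642\right) \left(\left(-3 + \frac{1}{4} \left(- \frac{1}{4}\right)\right) - 7\right)} + 26596 \cdot \frac{1}{12410} = - \frac{6260}{\left(-642\right) \left(\left(-3 - \frac{1}{16}\right) - 7\right)} + \frac{13298}{6205} = - \frac{6260}{\left(-642\right) \left(- \frac{49}{16} - 7\right)} + \frac{13298}{6205} = - \frac{6260}{\left(-642\right) \left(- \frac{161}{16}\right)} + \frac{13298}{6205} = - \frac{6260}{\frac{51681}{8}} + \frac{13298}{6205} = \left(-6260\right) \frac{8}{51681} + \frac{13298}{6205} = - \frac{50080}{51681} + \frac{13298}{6205} = \frac{376507538}{320680605}$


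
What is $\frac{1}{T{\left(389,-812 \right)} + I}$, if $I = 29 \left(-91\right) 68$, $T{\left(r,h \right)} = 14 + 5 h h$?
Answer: $\frac{1}{3117282} \approx 3.2079 \cdot 10^{-7}$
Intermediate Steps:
$T{\left(r,h \right)} = 14 + 5 h^{2}$
$I = -179452$ ($I = \left(-2639\right) 68 = -179452$)
$\frac{1}{T{\left(389,-812 \right)} + I} = \frac{1}{\left(14 + 5 \left(-812\right)^{2}\right) - 179452} = \frac{1}{\left(14 + 5 \cdot 659344\right) - 179452} = \frac{1}{\left(14 + 3296720\right) - 179452} = \frac{1}{3296734 - 179452} = \frac{1}{3117282}$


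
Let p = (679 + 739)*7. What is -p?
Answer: -9926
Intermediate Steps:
p = 9926 (p = 1418*7 = 9926)
-p = -1*9926 = -9926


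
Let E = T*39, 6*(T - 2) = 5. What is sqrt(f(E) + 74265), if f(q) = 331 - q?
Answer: sqrt(297942)/2 ≈ 272.92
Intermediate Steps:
T = 17/6 (T = 2 + (1/6)*5 = 2 + 5/6 = 17/6 ≈ 2.8333)
E = 221/2 (E = (17/6)*39 = 221/2 ≈ 110.50)
sqrt(f(E) + 74265) = sqrt((331 - 1*221/2) + 74265) = sqrt((331 - 221/2) + 74265) = sqrt(441/2 + 74265) = sqrt(148971/2) = sqrt(297942)/2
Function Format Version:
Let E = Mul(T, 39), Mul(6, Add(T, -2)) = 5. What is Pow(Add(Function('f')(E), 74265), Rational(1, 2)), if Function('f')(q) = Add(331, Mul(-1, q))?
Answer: Mul(Rational(1, 2), Pow(297942, Rational(1, 2))) ≈ 272.92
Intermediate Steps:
T = Rational(17, 6) (T = Add(2, Mul(Rational(1, 6), 5)) = Add(2, Rational(5, 6)) = Rational(17, 6) ≈ 2.8333)
E = Rational(221, 2) (E = Mul(Rational(17, 6), 39) = Rational(221, 2) ≈ 110.50)
Pow(Add(Function('f')(E), 74265), Rational(1, 2)) = Pow(Add(Add(331, Mul(-1, Rational(221, 2))), 74265), Rational(1, 2)) = Pow(Add(Add(331, Rational(-221, 2)), 74265), Rational(1, 2)) = Pow(Add(Rational(441, 2), 74265), Rational(1, 2)) = Pow(Rational(148971, 2), Rational(1, 2)) = Mul(Rational(1, 2), Pow(297942, Rational(1, 2)))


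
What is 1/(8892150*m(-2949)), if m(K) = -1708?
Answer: -1/15187792200 ≈ -6.5842e-11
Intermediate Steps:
1/(8892150*m(-2949)) = 1/(8892150*(-1708)) = (1/8892150)*(-1/1708) = -1/15187792200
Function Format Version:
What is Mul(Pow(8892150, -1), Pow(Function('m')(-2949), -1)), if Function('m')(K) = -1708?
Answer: Rational(-1, 15187792200) ≈ -6.5842e-11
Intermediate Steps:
Mul(Pow(8892150, -1), Pow(Function('m')(-2949), -1)) = Mul(Pow(8892150, -1), Pow(-1708, -1)) = Mul(Rational(1, 8892150), Rational(-1, 1708)) = Rational(-1, 15187792200)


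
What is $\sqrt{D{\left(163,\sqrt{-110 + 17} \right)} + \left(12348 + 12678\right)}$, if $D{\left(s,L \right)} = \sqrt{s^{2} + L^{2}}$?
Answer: $\sqrt{25026 + 2 \sqrt{6619}} \approx 158.71$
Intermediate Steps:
$D{\left(s,L \right)} = \sqrt{L^{2} + s^{2}}$
$\sqrt{D{\left(163,\sqrt{-110 + 17} \right)} + \left(12348 + 12678\right)} = \sqrt{\sqrt{\left(\sqrt{-110 + 17}\right)^{2} + 163^{2}} + \left(12348 + 12678\right)} = \sqrt{\sqrt{\left(\sqrt{-93}\right)^{2} + 26569} + 25026} = \sqrt{\sqrt{\left(i \sqrt{93}\right)^{2} + 26569} + 25026} = \sqrt{\sqrt{-93 + 26569} + 25026} = \sqrt{\sqrt{26476} + 25026} = \sqrt{2 \sqrt{6619} + 25026} = \sqrt{25026 + 2 \sqrt{6619}}$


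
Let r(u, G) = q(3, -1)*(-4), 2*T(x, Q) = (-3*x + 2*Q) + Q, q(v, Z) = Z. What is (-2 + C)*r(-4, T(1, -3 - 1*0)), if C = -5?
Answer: -28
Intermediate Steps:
T(x, Q) = -3*x/2 + 3*Q/2 (T(x, Q) = ((-3*x + 2*Q) + Q)/2 = (-3*x + 3*Q)/2 = -3*x/2 + 3*Q/2)
r(u, G) = 4 (r(u, G) = -1*(-4) = 4)
(-2 + C)*r(-4, T(1, -3 - 1*0)) = (-2 - 5)*4 = -7*4 = -28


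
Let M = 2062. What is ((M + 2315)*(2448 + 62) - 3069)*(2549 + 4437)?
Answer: 76728642186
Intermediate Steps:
((M + 2315)*(2448 + 62) - 3069)*(2549 + 4437) = ((2062 + 2315)*(2448 + 62) - 3069)*(2549 + 4437) = (4377*2510 - 3069)*6986 = (10986270 - 3069)*6986 = 10983201*6986 = 76728642186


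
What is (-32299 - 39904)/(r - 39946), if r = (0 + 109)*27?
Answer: 72203/37003 ≈ 1.9513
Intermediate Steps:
r = 2943 (r = 109*27 = 2943)
(-32299 - 39904)/(r - 39946) = (-32299 - 39904)/(2943 - 39946) = -72203/(-37003) = -72203*(-1/37003) = 72203/37003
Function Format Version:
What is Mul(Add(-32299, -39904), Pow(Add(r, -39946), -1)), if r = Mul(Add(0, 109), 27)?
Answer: Rational(72203, 37003) ≈ 1.9513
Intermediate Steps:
r = 2943 (r = Mul(109, 27) = 2943)
Mul(Add(-32299, -39904), Pow(Add(r, -39946), -1)) = Mul(Add(-32299, -39904), Pow(Add(2943, -39946), -1)) = Mul(-72203, Pow(-37003, -1)) = Mul(-72203, Rational(-1, 37003)) = Rational(72203, 37003)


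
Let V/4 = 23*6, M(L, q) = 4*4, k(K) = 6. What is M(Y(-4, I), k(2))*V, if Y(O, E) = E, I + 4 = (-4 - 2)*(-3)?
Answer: 8832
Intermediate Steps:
I = 14 (I = -4 + (-4 - 2)*(-3) = -4 - 6*(-3) = -4 + 18 = 14)
M(L, q) = 16
V = 552 (V = 4*(23*6) = 4*138 = 552)
M(Y(-4, I), k(2))*V = 16*552 = 8832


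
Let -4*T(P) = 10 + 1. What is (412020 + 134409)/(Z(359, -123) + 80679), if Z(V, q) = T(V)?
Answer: 2185716/322705 ≈ 6.7731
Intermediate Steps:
T(P) = -11/4 (T(P) = -(10 + 1)/4 = -¼*11 = -11/4)
Z(V, q) = -11/4
(412020 + 134409)/(Z(359, -123) + 80679) = (412020 + 134409)/(-11/4 + 80679) = 546429/(322705/4) = 546429*(4/322705) = 2185716/322705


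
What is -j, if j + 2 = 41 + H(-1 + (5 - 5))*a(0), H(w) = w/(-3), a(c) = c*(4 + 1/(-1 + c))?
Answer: -39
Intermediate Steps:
H(w) = -w/3 (H(w) = w*(-⅓) = -w/3)
j = 39 (j = -2 + (41 + (-(-1 + (5 - 5))/3)*(0*(-3 + 4*0)/(-1 + 0))) = -2 + (41 + (-(-1 + 0)/3)*(0*(-3 + 0)/(-1))) = -2 + (41 + (-⅓*(-1))*(0*(-1)*(-3))) = -2 + (41 + (⅓)*0) = -2 + (41 + 0) = -2 + 41 = 39)
-j = -1*39 = -39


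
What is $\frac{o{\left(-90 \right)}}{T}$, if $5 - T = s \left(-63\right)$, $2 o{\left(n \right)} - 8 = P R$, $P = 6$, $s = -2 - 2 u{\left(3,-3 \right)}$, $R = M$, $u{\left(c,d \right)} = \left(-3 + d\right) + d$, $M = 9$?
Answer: $\frac{31}{1013} \approx 0.030602$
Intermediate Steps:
$u{\left(c,d \right)} = -3 + 2 d$
$R = 9$
$s = 16$ ($s = -2 - 2 \left(-3 + 2 \left(-3\right)\right) = -2 - 2 \left(-3 - 6\right) = -2 - -18 = -2 + 18 = 16$)
$o{\left(n \right)} = 31$ ($o{\left(n \right)} = 4 + \frac{6 \cdot 9}{2} = 4 + \frac{1}{2} \cdot 54 = 4 + 27 = 31$)
$T = 1013$ ($T = 5 - 16 \left(-63\right) = 5 - -1008 = 5 + 1008 = 1013$)
$\frac{o{\left(-90 \right)}}{T} = \frac{31}{1013}$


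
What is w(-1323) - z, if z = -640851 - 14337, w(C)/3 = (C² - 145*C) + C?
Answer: 6477711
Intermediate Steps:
w(C) = -432*C + 3*C² (w(C) = 3*((C² - 145*C) + C) = 3*(C² - 144*C) = -432*C + 3*C²)
z = -655188
w(-1323) - z = 3*(-1323)*(-144 - 1323) - 1*(-655188) = 3*(-1323)*(-1467) + 655188 = 5822523 + 655188 = 6477711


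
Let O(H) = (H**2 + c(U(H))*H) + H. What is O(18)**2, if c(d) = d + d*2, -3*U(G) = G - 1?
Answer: 1296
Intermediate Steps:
U(G) = 1/3 - G/3 (U(G) = -(G - 1)/3 = -(-1 + G)/3 = 1/3 - G/3)
c(d) = 3*d (c(d) = d + 2*d = 3*d)
O(H) = H + H**2 + H*(1 - H) (O(H) = (H**2 + (3*(1/3 - H/3))*H) + H = (H**2 + (1 - H)*H) + H = (H**2 + H*(1 - H)) + H = H + H**2 + H*(1 - H))
O(18)**2 = (2*18)**2 = 36**2 = 1296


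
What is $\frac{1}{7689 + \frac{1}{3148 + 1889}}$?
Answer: $\frac{5037}{38729494} \approx 0.00013006$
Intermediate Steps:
$\frac{1}{7689 + \frac{1}{3148 + 1889}} = \frac{1}{7689 + \frac{1}{5037}} = \frac{1}{\frac{38729494}{5037}} = \frac{5037}{38729494}$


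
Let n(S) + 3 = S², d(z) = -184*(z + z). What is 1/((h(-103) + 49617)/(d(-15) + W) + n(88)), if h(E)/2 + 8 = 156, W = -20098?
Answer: 394/3048605 ≈ 0.00012924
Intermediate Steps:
h(E) = 296 (h(E) = -16 + 2*156 = -16 + 312 = 296)
d(z) = -368*z
n(S) = -3 + S²
1/((h(-103) + 49617)/(d(-15) + W) + n(88)) = 1/((296 + 49617)/(-368*(-15) - 20098) + (-3 + 88²)) = 1/(49913/(5520 - 20098) + (-3 + 7744)) = 1/(49913/(-14578) + 7741) = 1/(49913*(-1/14578) + 7741) = 1/(-1349/394 + 7741) = 1/(3048605/394) = 394/3048605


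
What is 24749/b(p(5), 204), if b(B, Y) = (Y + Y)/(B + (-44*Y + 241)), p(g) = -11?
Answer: -108227377/204 ≈ -5.3053e+5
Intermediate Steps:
b(B, Y) = 2*Y/(241 + B - 44*Y) (b(B, Y) = (2*Y)/(B + (241 - 44*Y)) = (2*Y)/(241 + B - 44*Y) = 2*Y/(241 + B - 44*Y))
24749/b(p(5), 204) = 24749/((2*204/(241 - 11 - 44*204))) = 24749/((2*204/(241 - 11 - 8976))) = 24749/((2*204/(-8746))) = 24749/((2*204*(-1/8746))) = 24749/(-204/4373) = 24749*(-4373/204) = -108227377/204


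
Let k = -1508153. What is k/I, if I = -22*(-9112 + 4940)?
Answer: -1508153/91784 ≈ -16.432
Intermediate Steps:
I = 91784 (I = -22*(-4172) = 91784)
k/I = -1508153/91784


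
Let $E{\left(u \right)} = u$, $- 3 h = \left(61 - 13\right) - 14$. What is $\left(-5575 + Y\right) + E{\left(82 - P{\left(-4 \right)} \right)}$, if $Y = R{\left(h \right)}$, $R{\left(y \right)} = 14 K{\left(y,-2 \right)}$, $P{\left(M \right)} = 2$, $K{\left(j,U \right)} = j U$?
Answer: $- \frac{15533}{3} \approx -5177.7$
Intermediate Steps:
$K{\left(j,U \right)} = U j$
$h = - \frac{34}{3}$ ($h = - \frac{\left(61 - 13\right) - 14}{3} = - \frac{48 - 14}{3} = \left(- \frac{1}{3}\right) 34 = - \frac{34}{3} \approx -11.333$)
$R{\left(y \right)} = - 28 y$ ($R{\left(y \right)} = 14 \left(- 2 y\right) = - 28 y$)
$Y = \frac{952}{3}$ ($Y = \left(-28\right) \left(- \frac{34}{3}\right) = \frac{952}{3} \approx 317.33$)
$\left(-5575 + Y\right) + E{\left(82 - P{\left(-4 \right)} \right)} = \left(-5575 + \frac{952}{3}\right) + \left(82 - 2\right) = - \frac{15773}{3} + \left(82 - 2\right) = - \frac{15773}{3} + 80 = - \frac{15533}{3}$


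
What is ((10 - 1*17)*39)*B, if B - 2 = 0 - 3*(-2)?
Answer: -2184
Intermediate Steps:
B = 8 (B = 2 + (0 - 3*(-2)) = 2 + (0 + 6) = 2 + 6 = 8)
((10 - 1*17)*39)*B = ((10 - 1*17)*39)*8 = ((10 - 17)*39)*8 = -7*39*8 = -273*8 = -2184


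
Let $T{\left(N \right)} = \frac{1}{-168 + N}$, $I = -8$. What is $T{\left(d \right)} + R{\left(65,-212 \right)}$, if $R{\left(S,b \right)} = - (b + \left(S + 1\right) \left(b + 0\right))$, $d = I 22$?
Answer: $\frac{4886175}{344} \approx 14204.0$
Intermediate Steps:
$d = -176$ ($d = \left(-8\right) 22 = -176$)
$R{\left(S,b \right)} = - b - b \left(1 + S\right)$ ($R{\left(S,b \right)} = - (b + \left(1 + S\right) b) = - (b + b \left(1 + S\right)) = - b - b \left(1 + S\right)$)
$T{\left(d \right)} + R{\left(65,-212 \right)} = \frac{1}{-168 - 176} - - 212 \left(2 + 65\right) = \frac{1}{-344} - \left(-212\right) 67 = - \frac{1}{344} + 14204 = \frac{4886175}{344}$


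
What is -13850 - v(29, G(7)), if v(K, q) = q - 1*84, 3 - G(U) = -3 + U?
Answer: -13765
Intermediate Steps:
G(U) = 6 - U (G(U) = 3 - (-3 + U) = 3 + (3 - U) = 6 - U)
v(K, q) = -84 + q (v(K, q) = q - 84 = -84 + q)
-13850 - v(29, G(7)) = -13850 - (-84 + (6 - 1*7)) = -13850 - (-84 + (6 - 7)) = -13850 - (-84 - 1) = -13850 - 1*(-85) = -13850 + 85 = -13765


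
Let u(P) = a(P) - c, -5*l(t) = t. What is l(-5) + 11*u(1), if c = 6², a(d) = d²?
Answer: -384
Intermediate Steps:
c = 36
l(t) = -t/5
u(P) = -36 + P² (u(P) = P² - 1*36 = P² - 36 = -36 + P²)
l(-5) + 11*u(1) = -⅕*(-5) + 11*(-36 + 1²) = 1 + 11*(-36 + 1) = 1 + 11*(-35) = 1 - 385 = -384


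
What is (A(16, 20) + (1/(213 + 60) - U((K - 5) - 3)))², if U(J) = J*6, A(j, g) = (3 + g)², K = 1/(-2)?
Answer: 25071872281/74529 ≈ 3.3640e+5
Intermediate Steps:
K = -½ ≈ -0.50000
U(J) = 6*J
(A(16, 20) + (1/(213 + 60) - U((K - 5) - 3)))² = ((3 + 20)² + (1/(213 + 60) - 6*((-½ - 5) - 3)))² = (23² + (1/273 - 6*(-11/2 - 3)))² = (529 + (1/273 - 6*(-17)/2))² = (529 + (1/273 - 1*(-51)))² = (529 + (1/273 + 51))² = (529 + 13924/273)² = (158341/273)² = 25071872281/74529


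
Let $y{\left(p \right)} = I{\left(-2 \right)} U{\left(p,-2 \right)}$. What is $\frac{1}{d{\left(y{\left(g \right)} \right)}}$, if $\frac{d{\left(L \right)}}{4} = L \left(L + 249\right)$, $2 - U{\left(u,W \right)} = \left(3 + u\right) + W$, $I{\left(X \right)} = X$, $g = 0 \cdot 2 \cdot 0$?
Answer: $- \frac{1}{1976} \approx -0.00050607$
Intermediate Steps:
$g = 0$ ($g = 0 \cdot 0 = 0$)
$U{\left(u,W \right)} = -1 - W - u$ ($U{\left(u,W \right)} = 2 - \left(\left(3 + u\right) + W\right) = 2 - \left(3 + W + u\right) = -1 - W - u$)
$y{\left(p \right)} = -2 + 2 p$ ($y{\left(p \right)} = - 2 \left(-1 - -2 - p\right) = - 2 \left(-1 + 2 - p\right) = - 2 \left(1 - p\right) = -2 + 2 p$)
$d{\left(L \right)} = 4 L \left(249 + L\right)$ ($d{\left(L \right)} = 4 L \left(L + 249\right) = 4 L \left(249 + L\right)$)
$\frac{1}{d{\left(y{\left(g \right)} \right)}} = \frac{1}{4 \left(-2 + 2 \cdot 0\right) \left(249 + \left(-2 + 2 \cdot 0\right)\right)} = \frac{1}{4 \left(-2 + 0\right) \left(249 + \left(-2 + 0\right)\right)} = \frac{1}{4 \left(-2\right) \left(249 - 2\right)} = \frac{1}{4 \left(-2\right) 247} = \frac{1}{-1976} = - \frac{1}{1976}$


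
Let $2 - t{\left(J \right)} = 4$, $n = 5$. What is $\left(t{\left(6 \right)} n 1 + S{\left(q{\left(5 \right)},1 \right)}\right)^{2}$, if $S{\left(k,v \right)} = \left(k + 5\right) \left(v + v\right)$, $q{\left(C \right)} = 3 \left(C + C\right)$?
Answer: $3600$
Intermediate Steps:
$t{\left(J \right)} = -2$ ($t{\left(J \right)} = 2 - 4 = -2$)
$q{\left(C \right)} = 6 C$ ($q{\left(C \right)} = 3 \cdot 2 C = 6 C$)
$S{\left(k,v \right)} = 2 v \left(5 + k\right)$ ($S{\left(k,v \right)} = \left(5 + k\right) 2 v = 2 v \left(5 + k\right)$)
$\left(t{\left(6 \right)} n 1 + S{\left(q{\left(5 \right)},1 \right)}\right)^{2} = \left(\left(-2\right) 5 \cdot 1 + 2 \cdot 1 \left(5 + 6 \cdot 5\right)\right)^{2} = \left(\left(-10\right) 1 + 2 \cdot 1 \left(5 + 30\right)\right)^{2} = \left(-10 + 2 \cdot 1 \cdot 35\right)^{2} = \left(-10 + 70\right)^{2} = 60^{2} = 3600$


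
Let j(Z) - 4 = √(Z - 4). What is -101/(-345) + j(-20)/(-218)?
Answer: 10319/37605 - I*√6/109 ≈ 0.27441 - 0.022472*I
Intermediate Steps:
j(Z) = 4 + √(-4 + Z) (j(Z) = 4 + √(Z - 4) = 4 + √(-4 + Z))
-101/(-345) + j(-20)/(-218) = -101/(-345) + (4 + √(-4 - 20))/(-218) = -101*(-1/345) + (4 + √(-24))*(-1/218) = 101/345 + (4 + 2*I*√6)*(-1/218) = 101/345 + (-2/109 - I*√6/109) = 10319/37605 - I*√6/109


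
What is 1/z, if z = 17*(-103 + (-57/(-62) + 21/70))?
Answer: -155/268192 ≈ -0.00057794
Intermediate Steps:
z = -268192/155 (z = 17*(-103 + (-57*(-1/62) + 21*(1/70))) = 17*(-103 + (57/62 + 3/10)) = 17*(-103 + 189/155) = 17*(-15776/155) = -268192/155 ≈ -1730.3)
1/z = 1/(-268192/155) = -155/268192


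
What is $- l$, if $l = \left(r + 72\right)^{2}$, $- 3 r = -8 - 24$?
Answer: $- \frac{61504}{9} \approx -6833.8$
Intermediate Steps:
$r = \frac{32}{3}$ ($r = - \frac{-8 - 24}{3} = \left(- \frac{1}{3}\right) \left(-32\right) = \frac{32}{3} \approx 10.667$)
$l = \frac{61504}{9}$ ($l = \left(\frac{32}{3} + 72\right)^{2} = \left(\frac{248}{3}\right)^{2} = \frac{61504}{9} \approx 6833.8$)
$- l = \left(-1\right) \frac{61504}{9} = - \frac{61504}{9}$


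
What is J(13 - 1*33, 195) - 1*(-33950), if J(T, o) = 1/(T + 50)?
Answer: 1018501/30 ≈ 33950.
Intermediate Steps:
J(T, o) = 1/(50 + T)
J(13 - 1*33, 195) - 1*(-33950) = 1/(50 + (13 - 1*33)) - 1*(-33950) = 1/(50 + (13 - 33)) + 33950 = 1/(50 - 20) + 33950 = 1/30 + 33950 = 1018501/30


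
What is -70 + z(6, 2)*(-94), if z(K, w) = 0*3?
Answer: -70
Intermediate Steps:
z(K, w) = 0
-70 + z(6, 2)*(-94) = -70 + 0*(-94) = -70 + 0 = -70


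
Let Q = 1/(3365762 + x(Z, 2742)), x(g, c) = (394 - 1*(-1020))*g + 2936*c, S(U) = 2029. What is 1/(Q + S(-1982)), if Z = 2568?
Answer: 15047426/30531227355 ≈ 0.00049285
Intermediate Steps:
x(g, c) = 1414*g + 2936*c (x(g, c) = (394 + 1020)*g + 2936*c = 1414*g + 2936*c)
Q = 1/15047426 (Q = 1/(3365762 + (1414*2568 + 2936*2742)) = 1/(3365762 + (3631152 + 8050512)) = 1/(3365762 + 11681664) = 1/15047426 ≈ 6.6457e-8)
1/(Q + S(-1982)) = 1/(1/15047426 + 2029) = 1/(30531227355/15047426) = 15047426/30531227355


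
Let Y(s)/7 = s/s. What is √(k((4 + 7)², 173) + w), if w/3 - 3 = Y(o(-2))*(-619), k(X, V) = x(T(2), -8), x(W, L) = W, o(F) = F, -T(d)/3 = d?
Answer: 114*I ≈ 114.0*I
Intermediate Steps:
T(d) = -3*d
Y(s) = 7 (Y(s) = 7*(s/s) = 7*1 = 7)
k(X, V) = -6 (k(X, V) = -3*2 = -6)
w = -12990 (w = 9 + 3*(7*(-619)) = 9 + 3*(-4333) = 9 - 12999 = -12990)
√(k((4 + 7)², 173) + w) = √(-6 - 12990) = √(-12996) = 114*I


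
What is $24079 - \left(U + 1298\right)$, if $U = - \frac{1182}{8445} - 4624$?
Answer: $\frac{77145469}{2815} \approx 27405.0$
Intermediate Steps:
$U = - \frac{13016954}{2815}$ ($U = \left(-1182\right) \frac{1}{8445} - 4624 = - \frac{394}{2815} - 4624 = - \frac{13016954}{2815} \approx -4624.1$)
$24079 - \left(U + 1298\right) = 24079 - \left(- \frac{13016954}{2815} + 1298\right) = 24079 - - \frac{9363084}{2815} = 24079 + \frac{9363084}{2815} = \frac{77145469}{2815}$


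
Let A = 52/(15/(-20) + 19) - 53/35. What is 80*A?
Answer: 54576/511 ≈ 106.80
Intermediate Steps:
A = 3411/2555 (A = 52/(15*(-1/20) + 19) - 53*1/35 = 52/(-¾ + 19) - 53/35 = 52/(73/4) - 53/35 = 52*(4/73) - 53/35 = 208/73 - 53/35 = 3411/2555 ≈ 1.3350)
80*A = 80*(3411/2555) = 54576/511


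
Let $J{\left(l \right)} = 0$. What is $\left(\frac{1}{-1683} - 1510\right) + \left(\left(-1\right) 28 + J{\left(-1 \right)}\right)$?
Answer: $- \frac{2588455}{1683} \approx -1538.0$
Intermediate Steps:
$\left(\frac{1}{-1683} - 1510\right) + \left(\left(-1\right) 28 + J{\left(-1 \right)}\right) = \left(\frac{1}{-1683} - 1510\right) + \left(\left(-1\right) 28 + 0\right) = \left(- \frac{1}{1683} - 1510\right) + \left(-28 + 0\right) = - \frac{2541331}{1683} - 28 = - \frac{2588455}{1683}$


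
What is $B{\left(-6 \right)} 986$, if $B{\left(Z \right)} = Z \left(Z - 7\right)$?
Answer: $76908$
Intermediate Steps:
$B{\left(Z \right)} = Z \left(-7 + Z\right)$
$B{\left(-6 \right)} 986 = - 6 \left(-7 - 6\right) 986 = \left(-6\right) \left(-13\right) 986 = 78 \cdot 986 = 76908$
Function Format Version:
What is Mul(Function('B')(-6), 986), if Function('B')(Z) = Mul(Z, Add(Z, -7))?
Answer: 76908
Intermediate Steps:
Function('B')(Z) = Mul(Z, Add(-7, Z))
Mul(Function('B')(-6), 986) = Mul(Mul(-6, Add(-7, -6)), 986) = Mul(Mul(-6, -13), 986) = Mul(78, 986) = 76908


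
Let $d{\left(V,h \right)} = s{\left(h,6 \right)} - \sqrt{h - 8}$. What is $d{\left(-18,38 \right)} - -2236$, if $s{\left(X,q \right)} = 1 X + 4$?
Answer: $2278 - \sqrt{30} \approx 2272.5$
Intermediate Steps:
$s{\left(X,q \right)} = 4 + X$ ($s{\left(X,q \right)} = X + 4 = 4 + X$)
$d{\left(V,h \right)} = 4 + h - \sqrt{-8 + h}$ ($d{\left(V,h \right)} = \left(4 + h\right) - \sqrt{h - 8} = \left(4 + h\right) - \sqrt{-8 + h} = 4 + h - \sqrt{-8 + h}$)
$d{\left(-18,38 \right)} - -2236 = \left(4 + 38 - \sqrt{-8 + 38}\right) - -2236 = \left(4 + 38 - \sqrt{30}\right) + 2236 = \left(42 - \sqrt{30}\right) + 2236 = 2278 - \sqrt{30}$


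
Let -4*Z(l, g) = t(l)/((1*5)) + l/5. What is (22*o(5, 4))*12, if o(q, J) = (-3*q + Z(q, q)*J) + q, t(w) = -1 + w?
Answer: -15576/5 ≈ -3115.2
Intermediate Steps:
Z(l, g) = 1/20 - l/10 (Z(l, g) = -((-1 + l)/((1*5)) + l/5)/4 = -((-1 + l)/5 + l*(1/5))/4 = -((-1 + l)*(1/5) + l/5)/4 = -((-1/5 + l/5) + l/5)/4 = -(-1/5 + 2*l/5)/4 = 1/20 - l/10)
o(q, J) = -2*q + J*(1/20 - q/10) (o(q, J) = (-3*q + (1/20 - q/10)*J) + q = (-3*q + J*(1/20 - q/10)) + q = -2*q + J*(1/20 - q/10))
(22*o(5, 4))*12 = (22*(-2*5 + (1/20)*4 - 1/10*4*5))*12 = (22*(-10 + 1/5 - 2))*12 = (22*(-59/5))*12 = -1298/5*12 = -15576/5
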